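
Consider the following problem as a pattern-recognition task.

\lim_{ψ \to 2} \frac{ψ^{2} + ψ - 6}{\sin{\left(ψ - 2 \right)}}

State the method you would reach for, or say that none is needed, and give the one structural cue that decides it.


Verdict: l'Hôpital's rule (0/0) — both numerator and denominator vanish at 2: the genuine 0/0 indeterminate that l'Hôpital exists for. The standard small-argument limits would also carry it; the rule is the systematic route.


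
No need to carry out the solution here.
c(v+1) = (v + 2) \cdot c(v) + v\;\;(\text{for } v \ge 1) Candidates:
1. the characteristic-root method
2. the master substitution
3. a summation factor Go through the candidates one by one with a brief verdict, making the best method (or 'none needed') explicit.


Method: a summation factor — one step of memory with a weight v + 2 that changes as the index grows — the summation-factor construction is built for this.
- the characteristic-root method — an index-dependent weight blocks the pure exponential ansatz.
- the master substitution: the recursion shifts the index rather than dividing it.
- a summation factor: yes — fits the structure here.


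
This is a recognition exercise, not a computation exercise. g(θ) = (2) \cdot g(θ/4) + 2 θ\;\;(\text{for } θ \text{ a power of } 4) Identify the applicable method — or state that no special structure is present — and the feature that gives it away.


Method: the master substitution — the argument shrinks by the factor 4, so measure the index on a logarithmic scale and the recursion becomes a shift.


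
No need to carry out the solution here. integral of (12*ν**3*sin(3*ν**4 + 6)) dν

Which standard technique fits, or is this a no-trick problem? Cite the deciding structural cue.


Method: u-substitution — read it as f(3*ν**4 + 6) times a constant multiple of d(3*ν**4 + 6): one substitution, u = 3*ν**4 + 6, finishes it.


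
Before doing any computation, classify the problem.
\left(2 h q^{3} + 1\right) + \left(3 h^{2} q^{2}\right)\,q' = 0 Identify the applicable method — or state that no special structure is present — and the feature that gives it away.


Diagnosis: the exact-equation method — the mixed-partials test passes for 2 h q^{3} + 1 and 3 h^{2} q^{2}, so a potential function exists as presented.


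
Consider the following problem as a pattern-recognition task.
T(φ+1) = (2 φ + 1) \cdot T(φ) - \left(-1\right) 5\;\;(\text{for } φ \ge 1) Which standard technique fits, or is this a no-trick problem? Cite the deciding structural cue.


Verdict: a summation factor — first-order linear but the coefficient 2 φ + 1 moves with the index — divide by the cumulative product and telescope.


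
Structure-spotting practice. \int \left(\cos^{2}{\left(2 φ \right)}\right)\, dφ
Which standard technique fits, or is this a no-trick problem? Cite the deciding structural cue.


Technique: a trigonometric identity — even powers like \cos^{2}{\left(2 φ \right)} never integrate directly; the half-angle identity lowers the degree first.


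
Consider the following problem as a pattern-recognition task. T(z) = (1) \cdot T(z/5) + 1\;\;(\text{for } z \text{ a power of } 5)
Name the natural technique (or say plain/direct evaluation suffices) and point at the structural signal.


Verdict: the master substitution — the argument contracts 5-fold per step: reindex z exponentially and solve the linear recurrence in the new index.


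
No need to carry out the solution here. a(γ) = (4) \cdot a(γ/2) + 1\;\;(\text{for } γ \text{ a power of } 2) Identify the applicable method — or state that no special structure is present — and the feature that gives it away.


Verdict: the master substitution — treat m = log base 2 of γ as the new clock: one recursion step advances m by one while γ scales by 2.


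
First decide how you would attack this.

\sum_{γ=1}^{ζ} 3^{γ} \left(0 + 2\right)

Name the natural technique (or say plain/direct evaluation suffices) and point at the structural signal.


Diagnosis: the geometric series formula — each summand is the previous one scaled by 3; that constant multiplier is itself the geometric structure.


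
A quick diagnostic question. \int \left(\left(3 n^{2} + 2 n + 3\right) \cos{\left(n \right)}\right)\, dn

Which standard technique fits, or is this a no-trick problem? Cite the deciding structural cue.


Diagnosis: integration by parts — differentiate 3 n^{2} + 2 n + 3, integrate \cos{\left(n \right)}: each pass lowers the polynomial degree, so parts terminates.


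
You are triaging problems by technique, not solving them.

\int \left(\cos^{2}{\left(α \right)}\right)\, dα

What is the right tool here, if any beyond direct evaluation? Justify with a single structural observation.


Technique: a trigonometric identity — the exponent on \cos^{2}{\left(α \right)} is even — the power-reduction identity is the standard preprocessing step.


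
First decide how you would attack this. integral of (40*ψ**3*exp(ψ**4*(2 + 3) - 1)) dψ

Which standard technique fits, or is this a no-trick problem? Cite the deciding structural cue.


Technique: u-substitution — gathered as a product, the integrand carries the factor 40*ψ**3 — up to a constant, the derivative of the inner expression (ψ**4*(2 + 3) - 1) — so u = (ψ**4*(2 + 3) - 1) collapses the integral.


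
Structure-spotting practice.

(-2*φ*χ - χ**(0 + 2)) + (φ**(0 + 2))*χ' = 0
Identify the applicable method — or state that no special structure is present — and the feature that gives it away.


Verdict: the homogeneous substitution — the slope's numerator and denominator share total degree; set v = χ/φ and the equation drops to separable form. This doubles as a Bernoulli equation in the unknown as written; the homogeneous route needs no setup at all.


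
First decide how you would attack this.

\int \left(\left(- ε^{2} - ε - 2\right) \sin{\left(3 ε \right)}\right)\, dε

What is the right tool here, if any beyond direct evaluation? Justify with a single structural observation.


Method: integration by parts — a polynomial - ε^{2} - ε - 2 against the kernel \sin{\left(3 ε \right)} is the signature bounded-ladder case for integration by parts.


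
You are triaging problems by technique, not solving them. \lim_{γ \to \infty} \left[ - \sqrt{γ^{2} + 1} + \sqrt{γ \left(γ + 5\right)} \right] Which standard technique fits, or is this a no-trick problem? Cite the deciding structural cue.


Best approach: conjugate multiplication — turning the difference into a conjugate-rationalized ratio makes the limit readable.


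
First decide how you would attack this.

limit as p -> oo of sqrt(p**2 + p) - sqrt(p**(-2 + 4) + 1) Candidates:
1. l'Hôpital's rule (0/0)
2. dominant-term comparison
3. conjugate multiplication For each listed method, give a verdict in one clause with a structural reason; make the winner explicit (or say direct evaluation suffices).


Verdict: conjugate multiplication — sqrt(p**2 + p) and sqrt(p**(-2 + 4) + 1) both blow up, but their difference is tame once the conjugate rationalizes it.
- l'Hôpital's rule (0/0) — substitution produces ∞ − ∞ rather than a vanishing quotient; the rule needs a 0/0 ratio to act on.
- dominant-term comparison: leading-power comparison does not apply to this form.
- conjugate multiplication: applicable, and directly so.


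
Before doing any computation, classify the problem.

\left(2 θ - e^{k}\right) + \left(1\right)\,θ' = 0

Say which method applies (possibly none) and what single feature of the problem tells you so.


Method: a linear integrating factor — arrange it as θ' + 2·θ = (the forcing term) and the integrating factor does the rest.


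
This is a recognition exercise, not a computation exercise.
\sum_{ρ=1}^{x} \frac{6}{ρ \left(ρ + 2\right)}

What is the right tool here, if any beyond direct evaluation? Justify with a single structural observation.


Best approach: telescoping — the summand \frac{6}{ρ \left(ρ + 2\right)} decomposes into fractions whose poles differ by an integer shift — the series collapses.


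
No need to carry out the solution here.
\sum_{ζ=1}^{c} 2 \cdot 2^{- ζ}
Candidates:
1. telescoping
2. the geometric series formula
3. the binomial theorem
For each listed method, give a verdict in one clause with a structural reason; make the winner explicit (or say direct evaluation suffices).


Best approach: the geometric series formula — consecutive terms stand in a fixed index-free ratio — the geometric sum formula closes it.
- telescoping: in the displayed form, no term reappears at a neighboring index to cancel against.
- the geometric series formula — applicable, and directly so.
- the binomial theorem: the terms do not reassemble into a binomial power.


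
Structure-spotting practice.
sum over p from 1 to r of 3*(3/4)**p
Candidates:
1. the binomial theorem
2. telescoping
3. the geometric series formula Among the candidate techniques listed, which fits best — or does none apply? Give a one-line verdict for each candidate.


Diagnosis: the geometric series formula — the ratio of consecutive terms is the constant 3/4, independent of the index — a geometric sum.
- the binomial theorem — the summand does not match any term pattern of an expanded binomial power.
- telescoping — in the displayed form, no term reappears at a neighboring index to cancel against.
- the geometric series formula: applies; the problem has the shape this method handles.


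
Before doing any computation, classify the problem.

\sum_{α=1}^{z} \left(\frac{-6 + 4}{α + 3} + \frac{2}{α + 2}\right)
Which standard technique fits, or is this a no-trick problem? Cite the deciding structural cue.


Verdict: telescoping — the generic term is a one-step difference of \frac{2}{α + 2}, so partial sums shortcut to endpoint evaluation.


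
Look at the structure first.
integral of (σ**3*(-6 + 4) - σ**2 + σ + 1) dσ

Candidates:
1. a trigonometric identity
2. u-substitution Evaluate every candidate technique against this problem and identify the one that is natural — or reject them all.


Best approach: no special technique — the integrand is a sum of constant multiples of powers of σ — integrate term by term.
- a trigonometric identity: with no trigonometric functions present, identity rewriting has no target.
- u-substitution: any workable substitution here is cosmetic — the integrand is already in directly integrable form.


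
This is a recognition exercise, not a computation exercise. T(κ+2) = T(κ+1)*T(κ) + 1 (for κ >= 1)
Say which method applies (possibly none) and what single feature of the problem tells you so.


Verdict: no special technique — each new value is a nonlinear function of earlier ones — scaling arguments and superposition both fail.


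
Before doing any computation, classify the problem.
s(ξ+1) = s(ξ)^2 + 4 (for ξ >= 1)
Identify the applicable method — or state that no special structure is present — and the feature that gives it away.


Method: no special technique — the update rule curves (it is not linear in the unknown sequence), so no superposition-based closed form attaches — iterate or study it directly.


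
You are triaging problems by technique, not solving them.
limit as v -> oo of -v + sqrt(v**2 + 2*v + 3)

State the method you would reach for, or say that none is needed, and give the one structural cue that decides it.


Technique: conjugate multiplication — sqrt(v**2 + 2*v + 3) and v both blow up, but their difference is tame once the conjugate rationalizes it.


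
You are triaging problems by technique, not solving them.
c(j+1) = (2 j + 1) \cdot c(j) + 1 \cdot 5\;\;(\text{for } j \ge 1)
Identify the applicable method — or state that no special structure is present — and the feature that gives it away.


Method: a summation factor — rescale the sequence by the product of the weights 2 j + 1 so far — the recurrence collapses to a plain running sum.


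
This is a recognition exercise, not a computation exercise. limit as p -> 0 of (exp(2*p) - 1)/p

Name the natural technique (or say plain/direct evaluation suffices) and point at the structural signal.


Technique: l'Hôpital's rule (0/0) — the 0/0 form at 0 is the signature situation for l'Hôpital's rule. A local series expansion at the point resolves it as well; the rule is the packaged version of that step.


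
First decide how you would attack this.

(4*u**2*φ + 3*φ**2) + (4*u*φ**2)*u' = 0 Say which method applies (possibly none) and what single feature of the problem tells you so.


Technique: the exact-equation method — because the two cross partials coincide, the form is conservative as written — recover its potential in (φ, u).


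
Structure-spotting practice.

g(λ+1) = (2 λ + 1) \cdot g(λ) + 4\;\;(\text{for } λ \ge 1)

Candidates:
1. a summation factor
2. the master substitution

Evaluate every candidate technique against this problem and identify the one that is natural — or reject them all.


Verdict: a summation factor — one-term recursion with variable weight 2 λ + 1 is solved by product normalization, not by root-finding.
- a summation factor: yes — fits the structure here.
- the master substitution — the recursion steps by a constant offset, so exponential reindexing is pointless.


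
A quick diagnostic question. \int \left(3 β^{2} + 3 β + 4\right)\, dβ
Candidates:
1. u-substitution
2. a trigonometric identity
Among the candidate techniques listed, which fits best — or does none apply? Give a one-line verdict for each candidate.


Method: no special technique — the integrand is a sum of constant multiples of powers of β — integrate term by term.
- u-substitution: no substitution does more than relabel what direct integration already handles.
- a trigonometric identity — there is no trigonometric structure at all — the integrand carries no sine or cosine to rewrite.


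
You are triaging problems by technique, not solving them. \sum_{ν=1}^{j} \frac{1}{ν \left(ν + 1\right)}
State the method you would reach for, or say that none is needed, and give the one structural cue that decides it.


Diagnosis: telescoping — integer-spaced poles in \frac{1}{ν \left(ν + 1\right)} are the telescoping signature in disguise.


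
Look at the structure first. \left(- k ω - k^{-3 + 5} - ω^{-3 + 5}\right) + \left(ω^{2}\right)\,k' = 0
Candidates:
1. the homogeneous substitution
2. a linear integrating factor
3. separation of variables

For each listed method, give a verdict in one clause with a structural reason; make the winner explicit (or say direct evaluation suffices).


Method: the homogeneous substitution — solved for the derivative, the right side is unchanged under scaling ω and k together — it depends only on the ratio k/ω, so substitute a single ratio variable.
- the homogeneous substitution: a fit — the right tool for this form.
- a linear integrating factor: the unknown enters nonlinearly (through a power, a denominator, or a transcendental function), which the linear integrating-factor recipe cannot absorb as-is — any repair would come from a preliminary substitution, not the factor.
- separation of variables — no algebra isolates the independent variable on one side and the unknown on the other.


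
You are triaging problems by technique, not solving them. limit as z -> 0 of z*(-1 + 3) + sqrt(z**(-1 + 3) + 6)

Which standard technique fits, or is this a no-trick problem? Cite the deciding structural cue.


Method: no special technique — no vanishing denominator and no indeterminate clash at the point — evaluation is immediate.


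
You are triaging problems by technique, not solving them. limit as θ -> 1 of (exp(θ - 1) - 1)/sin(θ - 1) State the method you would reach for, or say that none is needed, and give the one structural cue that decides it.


Best approach: l'Hôpital's rule (0/0) — the 0/0 form at 1 is the signature situation for l'Hôpital's rule. One could equally expand both pieces locally and compare leading terms; the rule does that in one stroke.


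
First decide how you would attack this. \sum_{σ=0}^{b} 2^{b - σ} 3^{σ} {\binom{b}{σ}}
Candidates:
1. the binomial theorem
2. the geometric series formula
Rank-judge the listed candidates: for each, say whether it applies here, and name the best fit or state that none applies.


Technique: the binomial theorem — terms weighting {\binom{b}{σ}} against matched powers of 3 and 2 reassemble into (3 + 2)^b by the binomial theorem.
- the binomial theorem: applies; the problem has the shape this method handles.
- the geometric series formula — there is no constant term-to-term ratio.


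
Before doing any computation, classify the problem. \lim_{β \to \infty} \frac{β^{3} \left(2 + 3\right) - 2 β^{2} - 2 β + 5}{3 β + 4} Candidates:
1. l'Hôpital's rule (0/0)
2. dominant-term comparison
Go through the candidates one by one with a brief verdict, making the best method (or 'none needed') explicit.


Technique: dominant-term comparison — at large β only the top-degree terms survive; compare the leading terms and the limit falls out.
- l'Hôpital's rule (0/0): as a single quotient the expression runs to ∞/∞ at the limit point — an at-infinity form of the rule would apply, though the leading-growth comparison is the direct reading.
- dominant-term comparison: applicable, and directly so.


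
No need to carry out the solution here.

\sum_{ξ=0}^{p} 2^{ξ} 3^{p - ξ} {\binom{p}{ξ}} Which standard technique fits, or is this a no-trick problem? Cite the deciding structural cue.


Diagnosis: the binomial theorem — terms weighting {\binom{p}{ξ}} against matched powers of 2 and 3 reassemble into (2 + 3)^p by the binomial theorem.


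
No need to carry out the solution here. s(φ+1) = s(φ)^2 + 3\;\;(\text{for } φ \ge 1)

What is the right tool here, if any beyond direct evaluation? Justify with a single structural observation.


Technique: no special technique — the recurrence is nonlinear in the sequence terms; no linear-recurrence method fits it as written — one iterates or studies it directly.


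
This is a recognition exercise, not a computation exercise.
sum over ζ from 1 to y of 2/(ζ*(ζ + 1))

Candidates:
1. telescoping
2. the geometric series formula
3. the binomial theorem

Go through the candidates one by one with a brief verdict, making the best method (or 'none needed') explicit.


Best approach: telescoping — split 2/(ζ*(ζ + 1)) by partial fractions and the pieces are one function at shifted arguments — interior terms cancel.
- telescoping: a fit — the right tool for this form.
- the geometric series formula: the ratio of consecutive terms depends on the index.
- the binomial theorem — the terms lack the binomial-coefficient-weighted complementary-power pattern of an expansion.


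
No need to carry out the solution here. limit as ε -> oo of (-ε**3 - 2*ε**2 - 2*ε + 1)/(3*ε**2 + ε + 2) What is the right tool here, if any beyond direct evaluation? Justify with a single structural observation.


Technique: dominant-term comparison — as ε grows, only the highest-degree terms matter — compare leading terms and read the limit off. l'Hôpital's at-infinity variant applies to the expression viewed as a single quotient; the leading-term comparison is the direct route.


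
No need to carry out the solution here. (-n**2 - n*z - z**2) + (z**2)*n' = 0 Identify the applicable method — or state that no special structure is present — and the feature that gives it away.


Method: the homogeneous substitution — the slope's numerator and denominator have matching total degree, so it depends only on n/z and the ratio substitution collapses it.


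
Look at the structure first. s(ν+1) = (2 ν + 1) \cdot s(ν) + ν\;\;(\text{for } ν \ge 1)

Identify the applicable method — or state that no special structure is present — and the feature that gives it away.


Technique: a summation factor — with the index-dependent coefficient 2 ν + 1, dividing by the cumulative product turns the left side into a pure difference.


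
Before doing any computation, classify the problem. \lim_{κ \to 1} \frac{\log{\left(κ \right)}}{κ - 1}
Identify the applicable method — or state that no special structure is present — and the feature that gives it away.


Verdict: l'Hôpital's rule (0/0) — the 0/0 form at 1 is the signature situation for l'Hôpital's rule. A first-order expansion at the point is an equally standard path; the rule packages it.


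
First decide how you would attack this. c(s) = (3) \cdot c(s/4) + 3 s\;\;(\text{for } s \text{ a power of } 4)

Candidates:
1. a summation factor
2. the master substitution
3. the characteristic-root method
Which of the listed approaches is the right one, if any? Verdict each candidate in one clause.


Diagnosis: the master substitution — treat m = log base 4 of s as the new clock: one recursion step advances m by one while s scales by 4.
- a summation factor: the recursion divides its index rather than shifting it — there is no previous-term chain for a summation factor to telescope.
- the master substitution — applicable, and directly so.
- the characteristic-root method: the recursion divides its index rather than shifting it — outside the constant-shift family the root method covers.


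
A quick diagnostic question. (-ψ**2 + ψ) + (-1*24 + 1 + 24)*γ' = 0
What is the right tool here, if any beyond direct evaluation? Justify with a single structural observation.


Verdict: no special technique — the slope is a function of ψ alone, so integrate both sides directly.


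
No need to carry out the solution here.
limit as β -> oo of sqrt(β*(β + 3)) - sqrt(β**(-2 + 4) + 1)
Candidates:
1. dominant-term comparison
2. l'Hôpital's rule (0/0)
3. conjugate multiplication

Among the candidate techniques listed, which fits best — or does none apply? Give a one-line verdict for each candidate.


Method: conjugate multiplication — an infinity-minus-infinity difference with a surviving radical — multiply by the conjugate to cancel the divergence.
- dominant-term comparison — no ranking of term growth rates resolves the limit here.
- l'Hôpital's rule (0/0): no quotient structure at all: the clash is ∞ minus ∞, which rationalizing converts into a tractable ratio.
- conjugate multiplication — applies; the problem has the shape this method handles.


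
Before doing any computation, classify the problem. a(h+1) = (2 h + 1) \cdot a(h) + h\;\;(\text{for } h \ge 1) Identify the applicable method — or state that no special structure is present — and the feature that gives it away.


Method: a summation factor — it is first-order linear but the coefficient 2 h + 1 depends on the index, so multiply through by a summation factor to telescope it.


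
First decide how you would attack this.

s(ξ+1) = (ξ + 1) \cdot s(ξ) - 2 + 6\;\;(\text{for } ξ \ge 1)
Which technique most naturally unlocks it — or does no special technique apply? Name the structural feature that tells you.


Best approach: a summation factor — it is first-order linear but the coefficient ξ + 1 depends on the index, so multiply through by a summation factor to telescope it.


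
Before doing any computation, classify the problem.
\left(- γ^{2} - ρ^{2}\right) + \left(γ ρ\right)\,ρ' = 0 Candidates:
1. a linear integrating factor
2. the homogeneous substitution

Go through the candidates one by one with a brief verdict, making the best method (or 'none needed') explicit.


Verdict: the homogeneous substitution — the slope is degree-zero homogeneous: the ratio substitution v = ρ/γ collapses it. Rearranged, this also fits the Bernoulli template directly; the homogeneous substitution reads the structure without the rearrangement.
- a linear integrating factor — a nonlinear term in the unknown puts this outside the integrating-factor template.
- the homogeneous substitution — applicable, and directly so.


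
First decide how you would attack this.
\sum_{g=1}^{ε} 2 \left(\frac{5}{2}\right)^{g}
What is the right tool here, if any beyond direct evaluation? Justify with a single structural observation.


Method: the geometric series formula — consecutive terms stand in a fixed index-free ratio — the geometric sum formula closes it.


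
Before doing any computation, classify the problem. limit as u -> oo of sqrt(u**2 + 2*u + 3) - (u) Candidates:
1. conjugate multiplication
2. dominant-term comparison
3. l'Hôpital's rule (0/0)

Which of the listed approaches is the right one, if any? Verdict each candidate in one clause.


Verdict: conjugate multiplication — infinity minus infinity with a radical in play — multiply by the conjugate so the divergences of sqrt(u**2 + 2*u + 3) and u annihilate.
- conjugate multiplication: yes — fits the structure here.
- dominant-term comparison: this limit is not decided by comparing leading-term growth at infinity.
- l'Hôpital's rule (0/0) — the expression is a difference driving to ∞ − ∞, not a 0/0 quotient — there is no ratio for the rule to differentiate.


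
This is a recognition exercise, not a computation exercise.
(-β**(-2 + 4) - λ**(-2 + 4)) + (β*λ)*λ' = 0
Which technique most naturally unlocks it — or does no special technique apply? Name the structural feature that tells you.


Best approach: the homogeneous substitution — solved for the derivative, the right side is unchanged under scaling β and λ together — it depends only on the ratio λ/β, so substitute a single ratio variable. Rearranged, this also fits the Bernoulli template directly; the homogeneous substitution reads the structure without the rearrangement.


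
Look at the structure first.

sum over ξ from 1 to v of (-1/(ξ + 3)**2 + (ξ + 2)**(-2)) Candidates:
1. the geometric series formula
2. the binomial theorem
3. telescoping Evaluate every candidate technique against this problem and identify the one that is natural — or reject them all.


Best approach: telescoping — spot the paired structure — each term adds (ξ + 2)**(-2) and subtracts its successor value, which the next term restores: the definition of a telescoping chain.
- the geometric series formula: the term-to-term ratio drifts with the index — the one thing the geometric formula cannot absorb.
- the binomial theorem — no binomial coefficients pair with matched powers.
- telescoping: yes, a natural case for it.


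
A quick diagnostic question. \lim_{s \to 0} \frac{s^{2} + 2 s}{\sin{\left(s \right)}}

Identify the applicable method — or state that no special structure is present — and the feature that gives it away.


Best approach: l'Hôpital's rule (0/0) — substituting 0 gives 0 over 0; differentiate top and bottom once and re-evaluate. Known elementary limits would finish this too — the rule just bypasses the case analysis.


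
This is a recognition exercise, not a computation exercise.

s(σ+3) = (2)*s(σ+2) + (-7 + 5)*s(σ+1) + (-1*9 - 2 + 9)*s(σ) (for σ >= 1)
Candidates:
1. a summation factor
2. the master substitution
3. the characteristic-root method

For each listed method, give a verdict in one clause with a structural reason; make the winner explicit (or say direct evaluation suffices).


Best approach: the characteristic-root method — shift-invariance with fixed coefficients calls for exponential trials; the characteristic polynomial finds every r^σ.
- a summation factor — the recurrence reaches back more than one step, outside the first-order family a summation factor normalizes.
- the master substitution — the recursion steps by a constant offset, so exponential reindexing is pointless.
- the characteristic-root method: yes — fits the structure here.


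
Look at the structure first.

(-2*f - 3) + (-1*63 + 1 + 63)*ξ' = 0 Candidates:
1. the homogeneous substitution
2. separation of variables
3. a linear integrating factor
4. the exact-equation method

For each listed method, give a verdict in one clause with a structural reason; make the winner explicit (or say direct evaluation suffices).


Diagnosis: no special technique — with ξ absent the equation is not coupled at all: direct integration in f.
- the homogeneous substitution — the ratio of the variables does not determine the slope.
- separation of variables — separation is only trivially available — with the unknown absent from the slope this is a direct integration, not a separation problem.
- a linear integrating factor — the linear template holds only trivially here (the unknown is absent, so the coefficient is zero) — the method is not the natural label.
- the exact-equation method — no dependence on the unknown anywhere: exactness is a label without content here.


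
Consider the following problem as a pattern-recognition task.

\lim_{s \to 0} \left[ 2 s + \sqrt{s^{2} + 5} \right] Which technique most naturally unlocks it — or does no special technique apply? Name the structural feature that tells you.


Verdict: no special technique — no denominator vanishes and nothing blows up at 0: direct substitution is the whole computation.


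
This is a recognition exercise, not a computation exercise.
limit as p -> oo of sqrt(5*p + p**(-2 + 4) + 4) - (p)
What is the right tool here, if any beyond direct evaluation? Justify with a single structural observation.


Technique: conjugate multiplication — neither sqrt(5*p + p**(-2 + 4) + 4) nor p converges alone, so rewrite their difference as a conjugate-rationalized quotient first.


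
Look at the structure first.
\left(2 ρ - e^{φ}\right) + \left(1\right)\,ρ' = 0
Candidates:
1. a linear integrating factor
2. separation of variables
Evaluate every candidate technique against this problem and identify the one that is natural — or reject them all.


Diagnosis: a linear integrating factor — ρ appears only to the first power with coefficient 2 — the classic integrating-factor setup.
- a linear integrating factor: applicable, and directly so.
- separation of variables: no division isolates the independent variable from the unknown.


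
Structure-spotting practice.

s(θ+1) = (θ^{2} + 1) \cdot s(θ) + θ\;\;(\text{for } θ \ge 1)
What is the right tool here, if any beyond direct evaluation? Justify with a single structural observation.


Verdict: a summation factor — rescale the sequence by the product of the weights θ^{2} + 1 so far — the recurrence collapses to a plain running sum.


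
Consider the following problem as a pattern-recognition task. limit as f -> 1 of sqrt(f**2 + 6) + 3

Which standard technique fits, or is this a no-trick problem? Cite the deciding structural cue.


Technique: no special technique — no zero denominators, no indeterminate clash at 1 — substitute and read off the value.


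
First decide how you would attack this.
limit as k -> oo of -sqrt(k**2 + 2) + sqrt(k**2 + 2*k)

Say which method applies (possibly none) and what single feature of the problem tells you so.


Method: conjugate multiplication — neither sqrt(k**2 + 2*k) nor sqrt(k**2 + 2) converges alone, so rewrite their difference as a conjugate-rationalized quotient first.


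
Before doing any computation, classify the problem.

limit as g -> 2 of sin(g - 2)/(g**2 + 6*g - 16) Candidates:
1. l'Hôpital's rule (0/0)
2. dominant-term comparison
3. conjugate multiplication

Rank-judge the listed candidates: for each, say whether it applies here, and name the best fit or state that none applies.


Verdict: l'Hôpital's rule (0/0) — plug in 2: top and bottom both hit zero, so differentiate each and retry. A first-order expansion at the point is an equally standard path; the rule packages it.
- l'Hôpital's rule (0/0): a fit — the right tool for this form.
- dominant-term comparison: this is not a rational comparison of growth rates at infinity.
- conjugate multiplication: multiplying by a conjugate would not remove any indeterminacy here.


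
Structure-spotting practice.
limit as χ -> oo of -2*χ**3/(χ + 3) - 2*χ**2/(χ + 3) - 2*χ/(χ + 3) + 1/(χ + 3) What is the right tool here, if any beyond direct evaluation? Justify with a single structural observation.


Technique: dominant-term comparison — growth-rate triage: the leading powers of χ decide the limit, everything else is noise. As a single quotient, the ∞/∞ shape would yield to repeated differentiation as well — the growth comparison gets there in one look.


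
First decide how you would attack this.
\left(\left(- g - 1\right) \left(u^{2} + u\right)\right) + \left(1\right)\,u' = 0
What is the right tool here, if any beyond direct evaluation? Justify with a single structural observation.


Best approach: separation of variables — solved for the derivative, the right side splits multiplicatively into a function of each variable alone — divide and integrate each side. This doubles as a Bernoulli equation in the unknown as written; dividing and integrating works on it directly.


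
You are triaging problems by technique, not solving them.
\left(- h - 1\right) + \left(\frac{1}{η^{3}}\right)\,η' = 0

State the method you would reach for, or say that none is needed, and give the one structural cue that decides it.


Technique: separation of variables — separating collects all η-dependence with the derivative and leaves all h-dependence opposite: variables separate. An exactness check succeeds on this form as well — separation and the potential function arrive at the same answer, separation more directly.


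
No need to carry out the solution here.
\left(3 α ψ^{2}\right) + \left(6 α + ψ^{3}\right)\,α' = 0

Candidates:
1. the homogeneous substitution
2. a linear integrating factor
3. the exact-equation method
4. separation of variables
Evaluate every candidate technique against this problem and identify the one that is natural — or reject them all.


Method: the exact-equation method — because the two cross partials coincide, the form is conservative as written — recover its potential in (ψ, α).
- the homogeneous substitution: the slope changes under joint rescaling, failing the degree-zero test.
- a linear integrating factor: a nonlinear term in the unknown puts this outside the integrating-factor template.
- the exact-equation method — applies; the problem has the shape this method handles.
- separation of variables — no division isolates the independent variable from the unknown.


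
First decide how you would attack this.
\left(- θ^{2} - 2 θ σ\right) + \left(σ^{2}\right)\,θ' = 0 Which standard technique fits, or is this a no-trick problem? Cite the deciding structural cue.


Verdict: the homogeneous substitution — scaling σ and θ together leaves the slope fixed — it depends only on θ/σ, so substitute the ratio. Rearranged, this also fits the Bernoulli template directly; the homogeneous substitution reads the structure without the rearrangement.


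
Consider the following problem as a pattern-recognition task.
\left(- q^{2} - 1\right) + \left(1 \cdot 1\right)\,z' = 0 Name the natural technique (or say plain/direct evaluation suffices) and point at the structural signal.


Best approach: no special technique — with z absent the equation is not coupled at all: direct integration in q.


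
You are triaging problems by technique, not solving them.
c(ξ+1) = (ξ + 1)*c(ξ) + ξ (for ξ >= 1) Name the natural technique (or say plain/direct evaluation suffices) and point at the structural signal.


Verdict: a summation factor — rescale the sequence by the product of the weights ξ + 1 so far — the recurrence collapses to a plain running sum.


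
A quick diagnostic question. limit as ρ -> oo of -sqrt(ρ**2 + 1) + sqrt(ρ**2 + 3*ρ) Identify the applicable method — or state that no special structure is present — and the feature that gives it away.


Best approach: conjugate multiplication — the ∞ − ∞ radical form is the exact trigger for the conjugate maneuver.


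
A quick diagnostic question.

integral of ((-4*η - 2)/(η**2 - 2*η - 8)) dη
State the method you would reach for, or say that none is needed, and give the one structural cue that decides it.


Method: partial fractions — the factorization of η**2 - 2*η - 8 is the whole battle; after it, each term is a table integral.


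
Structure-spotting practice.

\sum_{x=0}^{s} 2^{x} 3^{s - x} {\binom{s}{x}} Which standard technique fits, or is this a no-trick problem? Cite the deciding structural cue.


Verdict: the binomial theorem — {\binom{s}{x}} weighting matched powers of 2 and 3 is the expanded form of (2 + 3)^s — fold it back up.


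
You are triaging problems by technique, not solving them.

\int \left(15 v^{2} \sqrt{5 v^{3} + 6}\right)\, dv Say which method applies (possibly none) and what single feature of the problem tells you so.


Diagnosis: u-substitution — spotting that 15 v^{2} is a constant multiple of the derivative of 5 v^{3} + 6 is the key observation — substitute u = 5 v^{3} + 6 and the integral becomes one-dimensional in u.


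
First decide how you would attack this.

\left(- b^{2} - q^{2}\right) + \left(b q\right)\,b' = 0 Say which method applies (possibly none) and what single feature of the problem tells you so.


Diagnosis: the homogeneous substitution — the slope's numerator and denominator share total degree; set v = b/q and the equation drops to separable form. Rearranged, this also fits the Bernoulli template directly; the homogeneous substitution reads the structure without the rearrangement.


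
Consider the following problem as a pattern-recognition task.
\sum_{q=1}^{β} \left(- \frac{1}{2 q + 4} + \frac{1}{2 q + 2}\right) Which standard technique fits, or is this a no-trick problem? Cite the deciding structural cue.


Technique: telescoping — write out three consecutive terms and watch the interior cancel: the advanced copy one term subtracts reappears as the very next term's leading piece, pair after pair.


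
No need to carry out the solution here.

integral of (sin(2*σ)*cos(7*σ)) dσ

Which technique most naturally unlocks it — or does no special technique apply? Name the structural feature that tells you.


Best approach: a trigonometric identity — distinct frequencies under one product (sin(2*σ)*cos(7*σ)): the product-to-sum identity is the systematic route to an integrable form.


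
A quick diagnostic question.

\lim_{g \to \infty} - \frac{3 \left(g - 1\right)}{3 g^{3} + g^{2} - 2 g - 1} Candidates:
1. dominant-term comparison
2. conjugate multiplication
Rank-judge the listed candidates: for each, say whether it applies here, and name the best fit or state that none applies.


Method: dominant-term comparison — growth-rate triage: the leading powers of g decide the limit, everything else is noise.
- dominant-term comparison: a fit — the right tool for this form.
- conjugate multiplication: multiplying by a conjugate would not remove any indeterminacy here.


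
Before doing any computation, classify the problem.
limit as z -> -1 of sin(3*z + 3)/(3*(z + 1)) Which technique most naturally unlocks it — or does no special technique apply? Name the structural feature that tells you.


Method: l'Hôpital's rule (0/0) — the 0/0 form at -1 is the signature situation for l'Hôpital's rule. The standard small-argument limits would also carry it; the rule is the systematic route.


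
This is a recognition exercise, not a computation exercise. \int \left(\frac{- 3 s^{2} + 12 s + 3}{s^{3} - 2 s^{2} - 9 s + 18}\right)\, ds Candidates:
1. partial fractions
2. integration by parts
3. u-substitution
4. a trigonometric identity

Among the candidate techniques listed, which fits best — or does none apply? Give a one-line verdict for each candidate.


Method: partial fractions — each factor of s^{3} - 2 s^{2} - 9 s + 18 owns one elementary piece of the integrand — separate them and integrate piecewise.
- partial fractions: yes, a natural case for it.
- integration by parts: the integrand does not split as a nonconstant polynomial times an exp, sine, cosine of a linear argument, or logarithm — no polynomial-kernel parts product to differentiate one side of.
- u-substitution: no subexpression of the integrand pairs with its own derivative as a factor — individual terms may offer their own substitutions, but any change of variable covering the whole integral would have to be constructed from outside the expression.
- a trigonometric identity — with no trigonometric functions present, identity rewriting has no target.
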